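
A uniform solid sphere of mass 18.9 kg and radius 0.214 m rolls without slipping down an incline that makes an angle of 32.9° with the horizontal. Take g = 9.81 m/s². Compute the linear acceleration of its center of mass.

Translation along the incline: Mg sinθ − f = Ma.
Rotation about the center: fR = Iα with I = (2/5)MR². No-slip gives a = αR, so f = (I/R²)a = (2/5)M a.
Substituting: Mg sinθ = (1 + 0.4000)Ma, so a = g sinθ/(1 + 0.4000) = (9.81) sin 32.9° / 1.400 = 3.806 m/s².

a ≈ 3.81 m/s²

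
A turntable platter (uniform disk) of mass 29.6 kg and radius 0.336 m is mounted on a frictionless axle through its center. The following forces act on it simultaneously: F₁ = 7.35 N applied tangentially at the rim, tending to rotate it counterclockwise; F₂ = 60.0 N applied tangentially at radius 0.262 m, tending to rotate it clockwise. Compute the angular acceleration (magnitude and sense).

α ≈ 7.93 rad/s², clockwise

I = ½MR² = (1/2)(29.6)(0.336)² = 1.671 kg·m².
Taking counterclockwise as positive: τ₁ = +(7.35)(0.336) = +2.470 N·m; τ₂ = −(60.0)(0.262) = −15.72 N·m.
Net torque τ = -13.25 N·m.
α = τ/I = -13.25/1.671 = -7.930 rad/s².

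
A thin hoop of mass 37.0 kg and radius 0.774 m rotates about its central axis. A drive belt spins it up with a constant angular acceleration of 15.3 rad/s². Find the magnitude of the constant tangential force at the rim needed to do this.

F ≈ 438 N

I = MR² = (37.0)(0.774)² = 22.17 kg·m².
The required torque is τ = Iα = (22.17)(15.30) = 339.1 N·m.
A tangential force at the rim gives τ = FR, so F = τ/R = 339.1/0.774 = 438.2 N.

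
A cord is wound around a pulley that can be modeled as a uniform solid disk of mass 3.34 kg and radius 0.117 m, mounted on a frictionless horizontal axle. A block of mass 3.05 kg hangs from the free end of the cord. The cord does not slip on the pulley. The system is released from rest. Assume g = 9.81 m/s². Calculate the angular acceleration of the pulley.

α ≈ 54.2 rad/s²

I = ½MR² = (1/2)(3.34)(0.117)² = 0.02286 kg·m².
Block: mg − T = ma. Pulley: TR = Iα. No-slip: a = αR, so T = (I/R²)a = 1.670·a.
Then mg = (m + 1.670)a, so a = (3.05)(9.81)/(3.05 + 1.670) = 6.339 m/s².
α = a/R = 6.339/0.117 = 54.18 rad/s².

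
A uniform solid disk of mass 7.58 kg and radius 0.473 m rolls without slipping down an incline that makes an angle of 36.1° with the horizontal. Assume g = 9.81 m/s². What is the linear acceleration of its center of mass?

a ≈ 3.85 m/s²

Translation along the incline: Mg sinθ − f = Ma.
Rotation about the center: fR = Iα with I = ½MR². No-slip gives a = αR, so f = (I/R²)a = (1/2)M a.
Substituting: Mg sinθ = (1 + 0.5000)Ma, so a = g sinθ/(1 + 0.5000) = (9.81) sin 36.1° / 1.500 = 3.853 m/s².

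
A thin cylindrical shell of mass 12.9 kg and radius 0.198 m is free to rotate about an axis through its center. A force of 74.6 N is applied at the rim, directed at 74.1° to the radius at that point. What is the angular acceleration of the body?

I = MR² = (12.9)(0.198)² = 0.5057 kg·m².
Only the tangential component produces torque: τ = F R sinθ = (74.6)(0.198) sin 74.1° = 14.21 N·m.
Newton's second law for rotation, τ = Iα, gives α = τ/I = 14.21/0.5057 = 28.09 rad/s².

α ≈ 28.1 rad/s²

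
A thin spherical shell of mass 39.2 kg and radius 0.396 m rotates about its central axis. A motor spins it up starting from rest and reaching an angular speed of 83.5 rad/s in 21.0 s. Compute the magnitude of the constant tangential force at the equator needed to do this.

F ≈ 41.1 N

I = (2/3)MR² = (2/3)(39.2)(0.396)² = 4.098 kg·m².
α = Δω/Δt = (83.5 − 0)/21.0 = 3.976 rad/s².
The required torque is τ = Iα = (4.098)(3.976) = 16.29 N·m.
A tangential force at the equator gives τ = FR, so F = τ/R = 16.29/0.396 = 41.15 N.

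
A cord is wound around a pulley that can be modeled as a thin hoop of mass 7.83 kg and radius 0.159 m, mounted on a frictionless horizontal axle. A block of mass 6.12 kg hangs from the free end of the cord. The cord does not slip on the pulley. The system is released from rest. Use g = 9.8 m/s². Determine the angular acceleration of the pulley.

I = MR² = (7.83)(0.159)² = 0.1980 kg·m².
Block: mg − T = ma. Pulley: TR = Iα. No-slip: a = αR, so T = (I/R²)a = 7.830·a.
Then mg = (m + 7.830)a, so a = (6.12)(9.8)/(6.12 + 7.830) = 4.299 m/s².
α = a/R = 4.299/0.159 = 27.04 rad/s².

α ≈ 27.0 rad/s²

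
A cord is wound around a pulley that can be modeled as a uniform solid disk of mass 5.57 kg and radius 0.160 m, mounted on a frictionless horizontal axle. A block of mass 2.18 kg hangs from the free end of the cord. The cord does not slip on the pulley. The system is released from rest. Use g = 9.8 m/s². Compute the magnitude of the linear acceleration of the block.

I = ½MR² = (1/2)(5.57)(0.160)² = 0.07130 kg·m².
Block: mg − T = ma. Pulley: TR = Iα. No-slip: a = αR, so T = (I/R²)a = 2.785·a.
Then mg = (m + 2.785)a, so a = (2.18)(9.8)/(2.18 + 2.785) = 4.303 m/s².

a ≈ 4.30 m/s²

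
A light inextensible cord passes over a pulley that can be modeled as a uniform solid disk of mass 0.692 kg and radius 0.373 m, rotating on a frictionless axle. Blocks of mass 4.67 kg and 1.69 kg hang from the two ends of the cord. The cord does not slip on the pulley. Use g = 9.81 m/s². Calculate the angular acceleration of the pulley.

α ≈ 11.7 rad/s²

I = ½MR² = (1/2)(0.692)(0.373)² = 0.04814 kg·m².
Heavier block: m₁g − T₁ = m₁a. Lighter block: T₂ − m₂g = m₂a.
Pulley: (T₁ − T₂)R = Iα = I(a/R), so T₁ − T₂ = (I/R²)a = (1/2)M_p a = 0.3460·a.
Adding the three: (m₁ − m₂)g = (m₁ + m₂ + 0.3460)a, so a = (4.67 − 1.69)(9.81)/(4.67 + 1.69 + 0.3460) = 4.359 m/s².
α = a/R = 4.359/0.373 = 11.69 rad/s².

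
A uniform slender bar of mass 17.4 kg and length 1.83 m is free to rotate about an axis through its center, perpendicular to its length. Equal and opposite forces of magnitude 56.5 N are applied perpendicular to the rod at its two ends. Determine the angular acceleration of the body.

I = (1/12)ML² = (1/12)(17.4)(1.83)² = 4.856 kg·m².
The couple gives τ = F·(L/2) + F·(L/2) = F L = (56.5)(1.83) = 103.4 N·m.
Newton's second law for rotation, τ = Iα, gives α = τ/I = 103.4/4.856 = 21.29 rad/s².

α ≈ 21.3 rad/s²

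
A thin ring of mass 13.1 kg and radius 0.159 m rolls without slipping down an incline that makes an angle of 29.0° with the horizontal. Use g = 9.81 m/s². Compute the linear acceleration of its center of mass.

Translation along the incline: Mg sinθ − f = Ma.
Rotation about the center: fR = Iα with I = MR². No-slip gives a = αR, so f = (I/R²)a = M a.
Substituting: Mg sinθ = (1 + 1.000)Ma, so a = g sinθ/(1 + 1.000) = (9.81) sin 29.0° / 2.000 = 2.378 m/s².

a ≈ 2.38 m/s²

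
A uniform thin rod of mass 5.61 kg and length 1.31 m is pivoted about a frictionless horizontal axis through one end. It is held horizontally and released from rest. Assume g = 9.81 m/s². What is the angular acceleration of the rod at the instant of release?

α ≈ 11.2 rad/s²

About the pivot, I = (1/3)ML² = (1/3)(5.61)(1.31)² = 3.209 kg·m².
The weight acts at the center, a distance L/2 = 0.6550 m from the pivot; τ = Mg(L/2) = 36.05 N·m.
α = τ/I = 36.05/3.209 = 11.23 rad/s².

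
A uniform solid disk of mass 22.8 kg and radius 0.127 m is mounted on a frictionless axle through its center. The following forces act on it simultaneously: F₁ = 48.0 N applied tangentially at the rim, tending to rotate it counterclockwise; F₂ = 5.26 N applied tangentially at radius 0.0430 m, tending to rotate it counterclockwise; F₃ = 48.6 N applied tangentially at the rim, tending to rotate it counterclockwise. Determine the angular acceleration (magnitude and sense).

α ≈ 68.0 rad/s², counterclockwise

I = ½MR² = (1/2)(22.8)(0.127)² = 0.1839 kg·m².
Taking counterclockwise as positive: τ₁ = +(48.0)(0.127) = +6.096 N·m; τ₂ = +(5.26)(0.0430) = +0.2262 N·m; τ₃ = +(48.6)(0.127) = +6.172 N·m.
Net torque τ = 12.49 N·m.
α = τ/I = 12.49/0.1839 = 67.95 rad/s².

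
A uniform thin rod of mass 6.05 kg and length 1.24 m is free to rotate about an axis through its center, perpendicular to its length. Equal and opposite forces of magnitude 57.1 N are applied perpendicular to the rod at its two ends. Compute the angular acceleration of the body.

I = (1/12)ML² = (1/12)(6.05)(1.24)² = 0.7752 kg·m².
The couple gives τ = F·(L/2) + F·(L/2) = F L = (57.1)(1.24) = 70.80 N·m.
Newton's second law for rotation, τ = Iα, gives α = τ/I = 70.80/0.7752 = 91.34 rad/s².

α ≈ 91.3 rad/s²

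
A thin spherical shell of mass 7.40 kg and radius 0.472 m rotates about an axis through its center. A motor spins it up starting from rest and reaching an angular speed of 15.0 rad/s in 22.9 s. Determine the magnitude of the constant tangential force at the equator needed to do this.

I = (2/3)MR² = (2/3)(7.40)(0.472)² = 1.099 kg·m².
α = Δω/Δt = (15.0 − 0)/22.9 = 0.6550 rad/s².
The required torque is τ = Iα = (1.099)(0.6550) = 0.7199 N·m.
A tangential force at the equator gives τ = FR, so F = τ/R = 0.7199/0.472 = 1.525 N.

F ≈ 1.53 N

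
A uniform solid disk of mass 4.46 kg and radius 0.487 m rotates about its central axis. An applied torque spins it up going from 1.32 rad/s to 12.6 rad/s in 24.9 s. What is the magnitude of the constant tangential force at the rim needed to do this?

I = ½MR² = (1/2)(4.46)(0.487)² = 0.5289 kg·m².
α = Δω/Δt = (12.6 − 1.32)/24.9 = 0.4530 rad/s².
The required torque is τ = Iα = (0.5289)(0.4530) = 0.2396 N·m.
A tangential force at the rim gives τ = FR, so F = τ/R = 0.2396/0.487 = 0.4920 N.

F ≈ 0.492 N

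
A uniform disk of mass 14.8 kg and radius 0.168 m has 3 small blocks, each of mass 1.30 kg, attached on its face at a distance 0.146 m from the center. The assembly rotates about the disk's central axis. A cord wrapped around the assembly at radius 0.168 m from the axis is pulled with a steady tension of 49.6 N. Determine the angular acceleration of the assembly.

I_disk = ½MR² = ½(14.8)(0.168)² = 0.2089 kg·m².
I_blocks = 3·m·r² = 3(1.30)(0.146)² = 0.08313 kg·m².
Total I = 0.2920 kg·m².
τ = F r = (49.6)(0.168) = 8.333 N·m.
α = τ/I = 8.333/0.2920 = 28.54 rad/s².

α ≈ 28.5 rad/s²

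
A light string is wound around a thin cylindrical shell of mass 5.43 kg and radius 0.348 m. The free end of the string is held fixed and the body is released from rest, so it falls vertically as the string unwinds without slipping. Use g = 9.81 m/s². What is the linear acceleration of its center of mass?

Translation: Mg − T = Ma. Rotation about the center: TR = Iα with I = MR².
With a = αR: T = (I/R²)a = M a, so Mg = (1 + 1.000)Ma.
a = g/(1 + 1.000) = 9.81/2.000 = 4.905 m/s².

a ≈ 4.91 m/s²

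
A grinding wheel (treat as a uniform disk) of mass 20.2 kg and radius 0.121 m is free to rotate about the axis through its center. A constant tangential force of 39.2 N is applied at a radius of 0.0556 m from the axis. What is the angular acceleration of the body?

α ≈ 14.7 rad/s²

I = ½MR² = (1/2)(20.2)(0.121)² = 0.1479 kg·m².
τ = F·r = (39.2)(0.0556) = 2.180 N·m.
From τ = Iα: α = 2.180/0.1479 = 14.74 rad/s².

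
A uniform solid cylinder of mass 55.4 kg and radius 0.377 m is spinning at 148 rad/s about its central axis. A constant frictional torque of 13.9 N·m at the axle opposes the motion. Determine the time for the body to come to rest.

I = ½MR² = (1/2)(55.4)(0.377)² = 3.937 kg·m².
The net torque has magnitude 13.9 N·m, opposing ω.
|α| = τ/I = 13.90/3.937 = 3.531 rad/s² (deceleration).
0 = ω₀ − |α|t ⇒ t = ω₀/|α| = 148/3.531 = 41.92 s.

t ≈ 41.9 s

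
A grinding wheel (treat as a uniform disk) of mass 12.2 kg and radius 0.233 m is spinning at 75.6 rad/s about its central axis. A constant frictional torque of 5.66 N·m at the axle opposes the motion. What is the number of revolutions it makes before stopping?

I = ½MR² = (1/2)(12.2)(0.233)² = 0.3312 kg·m².
The net torque has magnitude 5.66 N·m, opposing ω.
|α| = τ/I = 5.660/0.3312 = 17.09 rad/s² (deceleration).
ω² = ω₀² − 2|α|θ with ω = 0 ⇒ θ = ω₀²/(2|α|) = 167.2 rad = 26.61 rev.

≈ 26.6 revolutions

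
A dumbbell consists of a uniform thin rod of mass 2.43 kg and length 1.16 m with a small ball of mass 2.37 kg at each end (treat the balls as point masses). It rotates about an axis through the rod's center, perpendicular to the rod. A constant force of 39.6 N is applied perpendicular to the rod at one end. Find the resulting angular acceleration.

α ≈ 12.3 rad/s²

I_rod = (1/12)ML² = (1/12)(2.43)(1.16)² = 0.2725 kg·m².
I_balls = 2·m·(L/2)² = 2(2.37)(0.5800)² = 1.595 kg·m².
Total I = 1.867 kg·m².
τ = F·(L/2) = (39.6)(0.580) = 22.97 N·m.
α = τ/I = 22.97/1.867 = 12.30 rad/s².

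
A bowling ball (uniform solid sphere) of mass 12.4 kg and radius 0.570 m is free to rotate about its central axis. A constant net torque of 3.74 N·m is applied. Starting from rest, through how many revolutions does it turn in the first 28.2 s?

I = (2/5)MR² = (2/5)(12.4)(0.570)² = 1.612 kg·m².
α = τ/I = 3.74/1.612 = 2.321 rad/s².
θ = ½αt² = ½(2.321)(28.2)² = 922.8 rad.
Revolutions = θ/(2π) = 146.9.

≈ 147 revolutions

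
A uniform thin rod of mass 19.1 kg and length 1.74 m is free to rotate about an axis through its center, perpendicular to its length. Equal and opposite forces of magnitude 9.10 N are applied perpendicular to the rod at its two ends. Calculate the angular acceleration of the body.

α ≈ 3.29 rad/s²

I = (1/12)ML² = (1/12)(19.1)(1.74)² = 4.819 kg·m².
The couple gives τ = F·(L/2) + F·(L/2) = F L = (9.10)(1.74) = 15.83 N·m.
Newton's second law for rotation, τ = Iα, gives α = τ/I = 15.83/4.819 = 3.286 rad/s².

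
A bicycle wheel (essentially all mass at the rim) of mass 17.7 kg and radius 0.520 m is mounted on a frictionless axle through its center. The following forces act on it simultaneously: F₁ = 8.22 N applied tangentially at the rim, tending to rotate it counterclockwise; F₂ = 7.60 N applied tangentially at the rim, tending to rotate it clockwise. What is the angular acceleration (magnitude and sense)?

I = MR² = (17.7)(0.520)² = 4.786 kg·m².
Taking counterclockwise as positive: τ₁ = +(8.22)(0.520) = +4.274 N·m; τ₂ = −(7.60)(0.520) = −3.952 N·m.
Net torque τ = 0.3224 N·m.
α = τ/I = 0.3224/4.786 = 0.06736 rad/s².

α ≈ 0.0674 rad/s², counterclockwise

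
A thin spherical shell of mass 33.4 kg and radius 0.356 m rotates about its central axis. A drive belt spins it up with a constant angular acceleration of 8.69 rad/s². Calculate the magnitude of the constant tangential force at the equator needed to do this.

I = (2/3)MR² = (2/3)(33.4)(0.356)² = 2.822 kg·m².
The required torque is τ = Iα = (2.822)(8.690) = 24.52 N·m.
A tangential force at the equator gives τ = FR, so F = τ/R = 24.52/0.356 = 68.89 N.

F ≈ 68.9 N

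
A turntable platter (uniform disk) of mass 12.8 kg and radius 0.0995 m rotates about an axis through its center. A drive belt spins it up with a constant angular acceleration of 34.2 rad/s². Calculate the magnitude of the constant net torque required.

τ ≈ 2.17 N·m

I = ½MR² = (1/2)(12.8)(0.0995)² = 0.06336 kg·m².
τ = Iα = (0.06336)(34.20) = 2.167 N·m.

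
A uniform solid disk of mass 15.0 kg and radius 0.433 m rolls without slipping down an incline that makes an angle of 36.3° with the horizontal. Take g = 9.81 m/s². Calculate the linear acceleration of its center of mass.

a ≈ 3.87 m/s²

Translation along the incline: Mg sinθ − f = Ma.
Rotation about the center: fR = Iα with I = ½MR². No-slip gives a = αR, so f = (I/R²)a = (1/2)M a.
Substituting: Mg sinθ = (1 + 0.5000)Ma, so a = g sinθ/(1 + 0.5000) = (9.81) sin 36.3° / 1.500 = 3.872 m/s².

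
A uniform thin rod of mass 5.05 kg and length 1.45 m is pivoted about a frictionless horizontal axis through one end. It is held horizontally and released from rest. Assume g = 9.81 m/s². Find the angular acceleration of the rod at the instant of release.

About the pivot, I = (1/3)ML² = (1/3)(5.05)(1.45)² = 3.539 kg·m².
The weight acts at the center, a distance L/2 = 0.7250 m from the pivot; τ = Mg(L/2) = 35.92 N·m.
α = τ/I = 35.92/3.539 = 10.15 rad/s².

α ≈ 10.1 rad/s²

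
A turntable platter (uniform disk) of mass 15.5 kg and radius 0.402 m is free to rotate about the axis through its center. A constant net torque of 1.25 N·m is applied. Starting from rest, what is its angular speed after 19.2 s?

ω ≈ 19.2 rad/s

I = ½MR² = (1/2)(15.5)(0.402)² = 1.252 kg·m².
α = τ/I = 1.25/1.252 = 0.9981 rad/s².
ω = ω₀ + αt = 0 + (0.9981)(19.2) = 19.16 rad/s.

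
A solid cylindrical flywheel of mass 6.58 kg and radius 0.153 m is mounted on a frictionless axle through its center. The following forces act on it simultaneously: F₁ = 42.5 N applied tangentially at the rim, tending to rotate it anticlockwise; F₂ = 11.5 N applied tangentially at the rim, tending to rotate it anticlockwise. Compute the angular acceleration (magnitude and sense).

I = ½MR² = (1/2)(6.58)(0.153)² = 0.07702 kg·m².
Taking anticlockwise as positive: τ₁ = +(42.5)(0.153) = +6.502 N·m; τ₂ = +(11.5)(0.153) = +1.760 N·m.
Net torque τ = 8.262 N·m.
α = τ/I = 8.262/0.07702 = 107.3 rad/s².

α ≈ 107 rad/s², anticlockwise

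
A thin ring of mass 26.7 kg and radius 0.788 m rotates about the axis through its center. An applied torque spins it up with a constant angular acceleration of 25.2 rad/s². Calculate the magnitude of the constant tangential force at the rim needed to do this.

F ≈ 530 N

I = MR² = (26.7)(0.788)² = 16.58 kg·m².
The required torque is τ = Iα = (16.58)(25.20) = 417.8 N·m.
A tangential force at the rim gives τ = FR, so F = τ/R = 417.8/0.788 = 530.2 N.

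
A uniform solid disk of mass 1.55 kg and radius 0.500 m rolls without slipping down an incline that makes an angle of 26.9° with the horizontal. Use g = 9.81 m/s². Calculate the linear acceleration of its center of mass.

Translation along the incline: Mg sinθ − f = Ma.
Rotation about the center: fR = Iα with I = ½MR². No-slip gives a = αR, so f = (I/R²)a = (1/2)M a.
Substituting: Mg sinθ = (1 + 0.5000)Ma, so a = g sinθ/(1 + 0.5000) = (9.81) sin 26.9° / 1.500 = 2.959 m/s².

a ≈ 2.96 m/s²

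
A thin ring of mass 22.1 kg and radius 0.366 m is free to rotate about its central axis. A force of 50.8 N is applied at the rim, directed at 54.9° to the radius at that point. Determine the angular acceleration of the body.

α ≈ 5.14 rad/s²

I = MR² = (22.1)(0.366)² = 2.960 kg·m².
Only the tangential component produces torque: τ = F R sinθ = (50.8)(0.366) sin 54.9° = 15.21 N·m.
Newton's second law for rotation, τ = Iα, gives α = τ/I = 15.21/2.960 = 5.138 rad/s².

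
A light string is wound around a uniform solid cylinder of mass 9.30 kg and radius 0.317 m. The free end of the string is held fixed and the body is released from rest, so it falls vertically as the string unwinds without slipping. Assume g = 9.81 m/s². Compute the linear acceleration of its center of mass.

Translation: Mg − T = Ma. Rotation about the center: TR = Iα with I = ½MR².
With a = αR: T = (I/R²)a = (1/2)M a, so Mg = (1 + 0.5000)Ma.
a = g/(1 + 0.5000) = 9.81/1.500 = 6.540 m/s².

a ≈ 6.54 m/s²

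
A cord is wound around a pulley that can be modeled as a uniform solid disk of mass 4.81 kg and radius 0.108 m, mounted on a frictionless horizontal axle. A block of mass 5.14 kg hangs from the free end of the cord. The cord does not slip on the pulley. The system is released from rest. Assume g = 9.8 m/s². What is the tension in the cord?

T ≈ 16.1 N

I = ½MR² = (1/2)(4.81)(0.108)² = 0.02805 kg·m².
Block: mg − T = ma. Pulley: TR = Iα. No-slip: a = αR, so T = (I/R²)a = 2.405·a.
Then mg = (m + 2.405)a, so a = (5.14)(9.8)/(5.14 + 2.405) = 6.676 m/s².
T = 2.405·a = 16.06 N.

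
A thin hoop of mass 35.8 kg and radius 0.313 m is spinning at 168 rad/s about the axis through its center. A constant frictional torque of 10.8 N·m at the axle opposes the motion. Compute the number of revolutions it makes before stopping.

≈ 729 revolutions

I = MR² = (35.8)(0.313)² = 3.507 kg·m².
The net torque has magnitude 10.8 N·m, opposing ω.
|α| = τ/I = 10.80/3.507 = 3.079 rad/s² (deceleration).
ω² = ω₀² − 2|α|θ with ω = 0 ⇒ θ = ω₀²/(2|α|) = 4583 rad = 729.4 rev.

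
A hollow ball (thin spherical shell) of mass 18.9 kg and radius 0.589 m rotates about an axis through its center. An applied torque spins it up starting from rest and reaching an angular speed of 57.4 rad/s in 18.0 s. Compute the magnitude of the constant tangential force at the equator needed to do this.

I = (2/3)MR² = (2/3)(18.9)(0.589)² = 4.371 kg·m².
α = Δω/Δt = (57.4 − 0)/18.0 = 3.189 rad/s².
The required torque is τ = Iα = (4.371)(3.189) = 13.94 N·m.
A tangential force at the equator gives τ = FR, so F = τ/R = 13.94/0.589 = 23.67 N.

F ≈ 23.7 N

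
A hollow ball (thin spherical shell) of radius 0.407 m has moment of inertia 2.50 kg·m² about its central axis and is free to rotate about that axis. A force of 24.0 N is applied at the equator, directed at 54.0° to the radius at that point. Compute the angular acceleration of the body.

α ≈ 3.16 rad/s²

Only the tangential component produces torque: τ = F R sinθ = (24.0)(0.407) sin 54.0° = 7.902 N·m.
Newton's second law for rotation, τ = Iα, gives α = τ/I = 7.902/2.500 = 3.161 rad/s².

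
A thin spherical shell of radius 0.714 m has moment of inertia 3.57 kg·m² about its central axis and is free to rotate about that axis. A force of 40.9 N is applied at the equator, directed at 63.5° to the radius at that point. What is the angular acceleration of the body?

Only the tangential component produces torque: τ = F R sinθ = (40.9)(0.714) sin 63.5° = 26.13 N·m.
From τ = Iα: α = 26.13/3.570 = 7.321 rad/s².

α ≈ 7.32 rad/s²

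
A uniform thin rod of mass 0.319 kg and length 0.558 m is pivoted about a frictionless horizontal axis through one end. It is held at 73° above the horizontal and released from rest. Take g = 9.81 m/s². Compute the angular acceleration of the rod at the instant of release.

α ≈ 7.71 rad/s²

About the pivot, I = (1/3)ML² = (1/3)(0.319)(0.558)² = 0.03311 kg·m².
The weight acts at the center, a distance L/2 = 0.2790 m from the pivot; τ = Mg(L/2) cos 73° = 0.2553 N·m.
α = τ/I = 0.2553/0.03311 = 7.710 rad/s².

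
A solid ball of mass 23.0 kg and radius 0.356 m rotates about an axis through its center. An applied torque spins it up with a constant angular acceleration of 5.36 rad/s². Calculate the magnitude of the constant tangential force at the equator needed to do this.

F ≈ 17.6 N

I = (2/5)MR² = (2/5)(23.0)(0.356)² = 1.166 kg·m².
The required torque is τ = Iα = (1.166)(5.360) = 6.250 N·m.
A tangential force at the equator gives τ = FR, so F = τ/R = 6.250/0.356 = 17.56 N.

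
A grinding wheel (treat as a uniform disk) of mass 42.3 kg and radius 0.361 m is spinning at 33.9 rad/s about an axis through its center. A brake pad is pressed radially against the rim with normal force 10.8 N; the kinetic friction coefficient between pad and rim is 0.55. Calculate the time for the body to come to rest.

t ≈ 43.6 s

I = ½MR² = (1/2)(42.3)(0.361)² = 2.756 kg·m².
Friction force f = μN = (0.55)(10.8) = 5.940 N at the rim; torque magnitude τ = fR = 2.144 N·m, opposing ω.
|α| = τ/I = 2.144/2.756 = 0.7780 rad/s² (deceleration).
0 = ω₀ − |α|t ⇒ t = ω₀/|α| = 33.9/0.7780 = 43.57 s.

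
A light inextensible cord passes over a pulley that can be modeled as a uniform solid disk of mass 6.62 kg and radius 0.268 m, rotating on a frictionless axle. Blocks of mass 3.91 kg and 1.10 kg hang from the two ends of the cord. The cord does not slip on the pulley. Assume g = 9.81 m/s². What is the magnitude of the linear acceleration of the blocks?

a ≈ 3.31 m/s²

I = ½MR² = (1/2)(6.62)(0.268)² = 0.2377 kg·m².
Heavier block: m₁g − T₁ = m₁a. Lighter block: T₂ − m₂g = m₂a.
Pulley: (T₁ − T₂)R = Iα = I(a/R), so T₁ − T₂ = (I/R²)a = (1/2)M_p a = 3.310·a.
Adding the three: (m₁ − m₂)g = (m₁ + m₂ + 3.310)a, so a = (3.91 − 1.10)(9.81)/(3.91 + 1.10 + 3.310) = 3.313 m/s².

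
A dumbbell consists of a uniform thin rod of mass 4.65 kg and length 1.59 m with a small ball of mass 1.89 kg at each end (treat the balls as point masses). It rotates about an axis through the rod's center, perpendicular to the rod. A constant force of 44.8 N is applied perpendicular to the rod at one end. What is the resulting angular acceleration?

α ≈ 10.6 rad/s²

I_rod = (1/12)ML² = (1/12)(4.65)(1.59)² = 0.9796 kg·m².
I_balls = 2·m·(L/2)² = 2(1.89)(0.7950)² = 2.389 kg·m².
Total I = 3.369 kg·m².
τ = F·(L/2) = (44.8)(0.795) = 35.62 N·m.
α = τ/I = 35.62/3.369 = 10.57 rad/s².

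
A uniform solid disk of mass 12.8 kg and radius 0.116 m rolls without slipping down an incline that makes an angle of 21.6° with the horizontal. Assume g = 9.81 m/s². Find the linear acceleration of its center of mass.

a ≈ 2.41 m/s²

Translation along the incline: Mg sinθ − f = Ma.
Rotation about the center: fR = Iα with I = ½MR². No-slip gives a = αR, so f = (I/R²)a = (1/2)M a.
Substituting: Mg sinθ = (1 + 0.5000)Ma, so a = g sinθ/(1 + 0.5000) = (9.81) sin 21.6° / 1.500 = 2.408 m/s².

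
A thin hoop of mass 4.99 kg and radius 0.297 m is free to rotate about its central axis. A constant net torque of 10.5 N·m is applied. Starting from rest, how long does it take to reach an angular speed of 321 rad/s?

I = MR² = (4.99)(0.297)² = 0.4402 kg·m².
α = τ/I = 10.5/0.4402 = 23.85 rad/s².
ω = αt ⇒ t = ω/α = 321/23.85 = 13.46 s.

t ≈ 13.5 s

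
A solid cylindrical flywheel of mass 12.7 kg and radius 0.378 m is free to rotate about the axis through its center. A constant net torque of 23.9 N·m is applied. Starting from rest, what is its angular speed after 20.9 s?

I = ½MR² = (1/2)(12.7)(0.378)² = 0.9073 kg·m².
α = τ/I = 23.9/0.9073 = 26.34 rad/s².
ω = ω₀ + αt = 0 + (26.34)(20.9) = 550.5 rad/s.

ω ≈ 551 rad/s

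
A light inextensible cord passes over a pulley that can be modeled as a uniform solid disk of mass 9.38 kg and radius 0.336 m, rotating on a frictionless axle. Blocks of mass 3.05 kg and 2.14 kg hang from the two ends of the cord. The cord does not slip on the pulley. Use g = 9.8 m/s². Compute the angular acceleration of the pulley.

α ≈ 2.69 rad/s²

I = ½MR² = (1/2)(9.38)(0.336)² = 0.5295 kg·m².
Heavier block: m₁g − T₁ = m₁a. Lighter block: T₂ − m₂g = m₂a.
Pulley: (T₁ − T₂)R = Iα = I(a/R), so T₁ − T₂ = (I/R²)a = (1/2)M_p a = 4.690·a.
Adding the three: (m₁ − m₂)g = (m₁ + m₂ + 4.690)a, so a = (3.05 − 2.14)(9.8)/(3.05 + 2.14 + 4.690) = 0.9026 m/s².
α = a/R = 0.9026/0.336 = 2.686 rad/s².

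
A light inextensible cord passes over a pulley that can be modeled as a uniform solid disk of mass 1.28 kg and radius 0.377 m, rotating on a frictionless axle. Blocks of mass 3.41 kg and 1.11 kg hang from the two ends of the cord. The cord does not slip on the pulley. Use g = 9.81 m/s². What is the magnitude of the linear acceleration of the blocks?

a ≈ 4.37 m/s²

I = ½MR² = (1/2)(1.28)(0.377)² = 0.09096 kg·m².
Heavier block: m₁g − T₁ = m₁a. Lighter block: T₂ − m₂g = m₂a.
Pulley: (T₁ − T₂)R = Iα = I(a/R), so T₁ − T₂ = (I/R²)a = (1/2)M_p a = 0.6400·a.
Adding the three: (m₁ − m₂)g = (m₁ + m₂ + 0.6400)a, so a = (3.41 − 1.11)(9.81)/(3.41 + 1.11 + 0.6400) = 4.373 m/s².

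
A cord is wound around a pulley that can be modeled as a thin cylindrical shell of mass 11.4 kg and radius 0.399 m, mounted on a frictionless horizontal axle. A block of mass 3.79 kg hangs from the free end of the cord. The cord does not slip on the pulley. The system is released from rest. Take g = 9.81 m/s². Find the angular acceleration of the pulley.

α ≈ 6.13 rad/s²

I = MR² = (11.4)(0.399)² = 1.815 kg·m².
Block: mg − T = ma. Pulley: TR = Iα. No-slip: a = αR, so T = (I/R²)a = 11.40·a.
Then mg = (m + 11.40)a, so a = (3.79)(9.81)/(3.79 + 11.40) = 2.448 m/s².
α = a/R = 2.448/0.399 = 6.134 rad/s².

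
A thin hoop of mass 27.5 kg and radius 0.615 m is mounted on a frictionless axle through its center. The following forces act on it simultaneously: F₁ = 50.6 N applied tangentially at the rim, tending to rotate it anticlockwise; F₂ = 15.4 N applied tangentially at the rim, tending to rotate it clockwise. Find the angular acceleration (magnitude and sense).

I = MR² = (27.5)(0.615)² = 10.40 kg·m².
Taking anticlockwise as positive: τ₁ = +(50.6)(0.615) = +31.12 N·m; τ₂ = −(15.4)(0.615) = −9.471 N·m.
Net torque τ = 21.65 N·m.
α = τ/I = 21.65/10.40 = 2.081 rad/s².

α ≈ 2.08 rad/s², anticlockwise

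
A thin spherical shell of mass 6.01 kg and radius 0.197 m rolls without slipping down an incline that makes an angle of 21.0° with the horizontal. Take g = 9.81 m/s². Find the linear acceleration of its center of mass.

a ≈ 2.11 m/s²

Translation along the incline: Mg sinθ − f = Ma.
Rotation about the center: fR = Iα with I = (2/3)MR². No-slip gives a = αR, so f = (I/R²)a = (2/3)M a.
Substituting: Mg sinθ = (1 + 0.6667)Ma, so a = g sinθ/(1 + 0.6667) = (9.81) sin 21.0° / 1.667 = 2.109 m/s².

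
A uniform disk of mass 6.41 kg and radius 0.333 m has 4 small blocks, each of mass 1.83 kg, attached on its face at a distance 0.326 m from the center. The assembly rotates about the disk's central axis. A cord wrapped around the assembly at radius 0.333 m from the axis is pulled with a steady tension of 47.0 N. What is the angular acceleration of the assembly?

α ≈ 13.8 rad/s²

I_disk = ½MR² = ½(6.41)(0.333)² = 0.3554 kg·m².
I_blocks = 4·m·r² = 4(1.83)(0.326)² = 0.7779 kg·m².
Total I = 1.133 kg·m².
τ = F r = (47.0)(0.333) = 15.65 N·m.
α = τ/I = 15.65/1.133 = 13.81 rad/s².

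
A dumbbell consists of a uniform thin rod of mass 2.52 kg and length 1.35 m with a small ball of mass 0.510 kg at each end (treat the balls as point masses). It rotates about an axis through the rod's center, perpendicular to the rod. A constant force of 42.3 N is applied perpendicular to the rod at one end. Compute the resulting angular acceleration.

I_rod = (1/12)ML² = (1/12)(2.52)(1.35)² = 0.3827 kg·m².
I_balls = 2·m·(L/2)² = 2(0.510)(0.6750)² = 0.4647 kg·m².
Total I = 0.8475 kg·m².
τ = F·(L/2) = (42.3)(0.675) = 28.55 N·m.
α = τ/I = 28.55/0.8475 = 33.69 rad/s².

α ≈ 33.7 rad/s²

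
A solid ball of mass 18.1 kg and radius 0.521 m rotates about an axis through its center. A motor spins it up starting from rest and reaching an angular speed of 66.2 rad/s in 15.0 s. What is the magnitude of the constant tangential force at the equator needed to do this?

I = (2/5)MR² = (2/5)(18.1)(0.521)² = 1.965 kg·m².
α = Δω/Δt = (66.2 − 0)/15.0 = 4.413 rad/s².
The required torque is τ = Iα = (1.965)(4.413) = 8.673 N·m.
A tangential force at the equator gives τ = FR, so F = τ/R = 8.673/0.521 = 16.65 N.

F ≈ 16.6 N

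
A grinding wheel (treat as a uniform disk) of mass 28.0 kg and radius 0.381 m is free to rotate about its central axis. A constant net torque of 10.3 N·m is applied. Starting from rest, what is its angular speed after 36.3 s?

I = ½MR² = (1/2)(28.0)(0.381)² = 2.032 kg·m².
α = τ/I = 10.3/2.032 = 5.068 rad/s².
ω = ω₀ + αt = 0 + (5.068)(36.3) = 184.0 rad/s.

ω ≈ 184 rad/s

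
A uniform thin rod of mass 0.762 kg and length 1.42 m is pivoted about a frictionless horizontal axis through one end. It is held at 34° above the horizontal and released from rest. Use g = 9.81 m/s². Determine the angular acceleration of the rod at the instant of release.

About the pivot, I = (1/3)ML² = (1/3)(0.762)(1.42)² = 0.5122 kg·m².
The weight acts at the center, a distance L/2 = 0.7100 m from the pivot; τ = Mg(L/2) cos 34° = 4.400 N·m.
α = τ/I = 4.400/0.5122 = 8.591 rad/s².

α ≈ 8.59 rad/s²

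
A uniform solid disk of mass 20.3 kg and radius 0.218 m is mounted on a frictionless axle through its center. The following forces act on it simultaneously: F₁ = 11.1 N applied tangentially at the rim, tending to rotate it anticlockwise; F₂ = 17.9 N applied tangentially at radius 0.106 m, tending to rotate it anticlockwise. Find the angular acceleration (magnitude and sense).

α ≈ 8.95 rad/s², anticlockwise

I = ½MR² = (1/2)(20.3)(0.218)² = 0.4824 kg·m².
Taking anticlockwise as positive: τ₁ = +(11.1)(0.218) = +2.420 N·m; τ₂ = +(17.9)(0.106) = +1.897 N·m.
Net torque τ = 4.317 N·m.
α = τ/I = 4.317/0.4824 = 8.950 rad/s².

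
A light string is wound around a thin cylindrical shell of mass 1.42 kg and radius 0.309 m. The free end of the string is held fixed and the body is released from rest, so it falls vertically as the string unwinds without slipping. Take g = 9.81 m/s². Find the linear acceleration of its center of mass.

a ≈ 4.91 m/s²

Translation: Mg − T = Ma. Rotation about the center: TR = Iα with I = MR².
With a = αR: T = (I/R²)a = M a, so Mg = (1 + 1.000)Ma.
a = g/(1 + 1.000) = 9.81/2.000 = 4.905 m/s².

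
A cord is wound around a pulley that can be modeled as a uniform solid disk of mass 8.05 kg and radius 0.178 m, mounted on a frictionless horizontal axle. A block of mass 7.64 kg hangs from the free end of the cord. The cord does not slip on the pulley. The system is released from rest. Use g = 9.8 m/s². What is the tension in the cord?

T ≈ 25.8 N

I = ½MR² = (1/2)(8.05)(0.178)² = 0.1275 kg·m².
Block: mg − T = ma. Pulley: TR = Iα. No-slip: a = αR, so T = (I/R²)a = 4.025·a.
Then mg = (m + 4.025)a, so a = (7.64)(9.8)/(7.64 + 4.025) = 6.419 m/s².
T = 4.025·a = 25.83 N.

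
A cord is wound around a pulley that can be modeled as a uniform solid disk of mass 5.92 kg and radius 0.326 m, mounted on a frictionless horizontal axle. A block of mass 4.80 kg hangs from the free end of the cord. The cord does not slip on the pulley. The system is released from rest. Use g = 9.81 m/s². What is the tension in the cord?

T ≈ 18.0 N

I = ½MR² = (1/2)(5.92)(0.326)² = 0.3146 kg·m².
Block: mg − T = ma. Pulley: TR = Iα. No-slip: a = αR, so T = (I/R²)a = 2.960·a.
Then mg = (m + 2.960)a, so a = (4.80)(9.81)/(4.80 + 2.960) = 6.068 m/s².
T = 2.960·a = 17.96 N.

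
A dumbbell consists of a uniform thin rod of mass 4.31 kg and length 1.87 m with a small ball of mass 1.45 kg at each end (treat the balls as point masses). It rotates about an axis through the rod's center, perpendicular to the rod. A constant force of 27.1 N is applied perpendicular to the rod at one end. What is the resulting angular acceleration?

I_rod = (1/12)ML² = (1/12)(4.31)(1.87)² = 1.256 kg·m².
I_balls = 2·m·(L/2)² = 2(1.45)(0.9350)² = 2.535 kg·m².
Total I = 3.791 kg·m².
τ = F·(L/2) = (27.1)(0.935) = 25.34 N·m.
α = τ/I = 25.34/3.791 = 6.683 rad/s².

α ≈ 6.68 rad/s²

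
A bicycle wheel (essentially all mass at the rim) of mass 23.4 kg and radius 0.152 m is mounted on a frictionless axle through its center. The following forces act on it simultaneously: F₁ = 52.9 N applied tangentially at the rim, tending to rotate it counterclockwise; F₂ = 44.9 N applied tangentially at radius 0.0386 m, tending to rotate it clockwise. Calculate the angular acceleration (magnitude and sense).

α ≈ 11.7 rad/s², counterclockwise

I = MR² = (23.4)(0.152)² = 0.5406 kg·m².
Taking counterclockwise as positive: τ₁ = +(52.9)(0.152) = +8.041 N·m; τ₂ = −(44.9)(0.0386) = −1.733 N·m.
Net torque τ = 6.308 N·m.
α = τ/I = 6.308/0.5406 = 11.67 rad/s².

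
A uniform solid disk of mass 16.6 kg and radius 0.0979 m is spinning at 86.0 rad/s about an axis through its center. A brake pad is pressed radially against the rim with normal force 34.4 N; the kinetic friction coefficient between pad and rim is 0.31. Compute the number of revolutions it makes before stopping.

≈ 44.8 revolutions

I = ½MR² = (1/2)(16.6)(0.0979)² = 0.07955 kg·m².
Friction force f = μN = (0.31)(34.4) = 10.66 N at the rim; torque magnitude τ = fR = 1.044 N·m, opposing ω.
|α| = τ/I = 1.044/0.07955 = 13.12 rad/s² (deceleration).
ω² = ω₀² − 2|α|θ with ω = 0 ⇒ θ = ω₀²/(2|α|) = 281.8 rad = 44.85 rev.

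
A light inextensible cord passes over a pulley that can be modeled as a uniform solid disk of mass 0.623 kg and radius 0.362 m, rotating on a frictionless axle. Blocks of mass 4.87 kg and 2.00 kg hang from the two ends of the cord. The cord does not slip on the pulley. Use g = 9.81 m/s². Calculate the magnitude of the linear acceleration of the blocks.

a ≈ 3.92 m/s²

I = ½MR² = (1/2)(0.623)(0.362)² = 0.04082 kg·m².
Heavier block: m₁g − T₁ = m₁a. Lighter block: T₂ − m₂g = m₂a.
Pulley: (T₁ − T₂)R = Iα = I(a/R), so T₁ − T₂ = (I/R²)a = (1/2)M_p a = 0.3115·a.
Adding the three: (m₁ − m₂)g = (m₁ + m₂ + 0.3115)a, so a = (4.87 − 2.00)(9.81)/(4.87 + 2.00 + 0.3115) = 3.920 m/s².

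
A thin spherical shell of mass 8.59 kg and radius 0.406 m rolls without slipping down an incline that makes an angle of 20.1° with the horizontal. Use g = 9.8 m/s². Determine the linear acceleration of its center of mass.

Translation along the incline: Mg sinθ − f = Ma.
Rotation about the center: fR = Iα with I = (2/3)MR². No-slip gives a = αR, so f = (I/R²)a = (2/3)M a.
Substituting: Mg sinθ = (1 + 0.6667)Ma, so a = g sinθ/(1 + 0.6667) = (9.8) sin 20.1° / 1.667 = 2.021 m/s².

a ≈ 2.02 m/s²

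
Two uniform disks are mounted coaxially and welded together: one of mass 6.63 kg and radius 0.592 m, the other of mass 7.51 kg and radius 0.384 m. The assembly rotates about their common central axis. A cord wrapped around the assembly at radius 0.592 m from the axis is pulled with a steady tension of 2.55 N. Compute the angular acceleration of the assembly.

I = ½M₁R₁² + ½M₂R₂² = ½(6.63)(0.592)² + ½(7.51)(0.384)² = 1.715 kg·m².
τ = F r = (2.55)(0.592) = 1.510 N·m.
α = τ/I = 1.510/1.715 = 0.8800 rad/s².

α ≈ 0.880 rad/s²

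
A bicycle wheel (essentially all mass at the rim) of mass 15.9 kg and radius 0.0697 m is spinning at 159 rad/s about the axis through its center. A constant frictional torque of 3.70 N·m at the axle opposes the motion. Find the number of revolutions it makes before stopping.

I = MR² = (15.9)(0.0697)² = 0.07724 kg·m².
The net torque has magnitude 3.70 N·m, opposing ω.
|α| = τ/I = 3.700/0.07724 = 47.90 rad/s² (deceleration).
ω² = ω₀² − 2|α|θ with ω = 0 ⇒ θ = ω₀²/(2|α|) = 263.9 rad = 42.00 rev.

≈ 42.0 revolutions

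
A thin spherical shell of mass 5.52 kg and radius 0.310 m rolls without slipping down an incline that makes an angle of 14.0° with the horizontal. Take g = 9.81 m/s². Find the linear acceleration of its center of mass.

Translation along the incline: Mg sinθ − f = Ma.
Rotation about the center: fR = Iα with I = (2/3)MR². No-slip gives a = αR, so f = (I/R²)a = (2/3)M a.
Substituting: Mg sinθ = (1 + 0.6667)Ma, so a = g sinθ/(1 + 0.6667) = (9.81) sin 14.0° / 1.667 = 1.424 m/s².

a ≈ 1.42 m/s²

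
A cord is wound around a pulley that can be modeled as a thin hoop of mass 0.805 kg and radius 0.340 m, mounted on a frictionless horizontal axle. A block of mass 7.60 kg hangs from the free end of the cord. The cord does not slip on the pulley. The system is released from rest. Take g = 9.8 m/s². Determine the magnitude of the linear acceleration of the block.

a ≈ 8.86 m/s²

I = MR² = (0.805)(0.340)² = 0.09306 kg·m².
Block: mg − T = ma. Pulley: TR = Iα. No-slip: a = αR, so T = (I/R²)a = 0.8050·a.
Then mg = (m + 0.8050)a, so a = (7.60)(9.8)/(7.60 + 0.8050) = 8.861 m/s².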